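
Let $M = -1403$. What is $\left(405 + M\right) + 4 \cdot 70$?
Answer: $-718$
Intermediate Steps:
$\left(405 + M\right) + 4 \cdot 70 = \left(405 - 1403\right) + 4 \cdot 70 = -998 + 280 = -718$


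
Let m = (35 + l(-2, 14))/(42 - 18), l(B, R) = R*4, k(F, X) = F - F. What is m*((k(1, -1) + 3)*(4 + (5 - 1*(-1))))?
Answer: 455/4 ≈ 113.75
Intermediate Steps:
k(F, X) = 0
l(B, R) = 4*R
m = 91/24 (m = (35 + 4*14)/(42 - 18) = (35 + 56)/24 = 91*(1/24) = 91/24 ≈ 3.7917)
m*((k(1, -1) + 3)*(4 + (5 - 1*(-1)))) = 91*((0 + 3)*(4 + (5 - 1*(-1))))/24 = 91*(3*(4 + (5 + 1)))/24 = 91*(3*(4 + 6))/24 = 91*(3*10)/24 = (91/24)*30 = 455/4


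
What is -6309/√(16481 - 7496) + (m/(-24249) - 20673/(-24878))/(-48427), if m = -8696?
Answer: -717638665/29214392703594 - 2103*√8985/2995 ≈ -66.558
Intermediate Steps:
-6309/√(16481 - 7496) + (m/(-24249) - 20673/(-24878))/(-48427) = -6309/√(16481 - 7496) + (-8696/(-24249) - 20673/(-24878))/(-48427) = -6309*√8985/8985 + (-8696*(-1/24249) - 20673*(-1/24878))*(-1/48427) = -2103*√8985/2995 + (8696/24249 + 20673/24878)*(-1/48427) = -2103*√8985/2995 + (717638665/603266622)*(-1/48427) = -2103*√8985/2995 - 717638665/29214392703594 = -717638665/29214392703594 - 2103*√8985/2995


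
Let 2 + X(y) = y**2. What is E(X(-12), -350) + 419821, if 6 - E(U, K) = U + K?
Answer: 420035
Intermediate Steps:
X(y) = -2 + y**2
E(U, K) = 6 - K - U (E(U, K) = 6 - (U + K) = 6 - (K + U) = 6 + (-K - U) = 6 - K - U)
E(X(-12), -350) + 419821 = (6 - 1*(-350) - (-2 + (-12)**2)) + 419821 = (6 + 350 - (-2 + 144)) + 419821 = (6 + 350 - 1*142) + 419821 = (6 + 350 - 142) + 419821 = 214 + 419821 = 420035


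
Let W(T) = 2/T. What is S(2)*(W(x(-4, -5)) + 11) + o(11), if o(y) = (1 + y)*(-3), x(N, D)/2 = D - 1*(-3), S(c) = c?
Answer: -15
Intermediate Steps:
x(N, D) = 6 + 2*D (x(N, D) = 2*(D - 1*(-3)) = 2*(D + 3) = 2*(3 + D) = 6 + 2*D)
o(y) = -3 - 3*y
S(2)*(W(x(-4, -5)) + 11) + o(11) = 2*(2/(6 + 2*(-5)) + 11) + (-3 - 3*11) = 2*(2/(6 - 10) + 11) + (-3 - 33) = 2*(2/(-4) + 11) - 36 = 2*(2*(-¼) + 11) - 36 = 2*(-½ + 11) - 36 = 2*(21/2) - 36 = 21 - 36 = -15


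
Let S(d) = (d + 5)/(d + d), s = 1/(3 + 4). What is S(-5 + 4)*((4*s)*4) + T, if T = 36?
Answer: 220/7 ≈ 31.429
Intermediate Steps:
s = ⅐ (s = 1/7 = ⅐ ≈ 0.14286)
S(d) = (5 + d)/(2*d) (S(d) = (5 + d)/((2*d)) = (5 + d)*(1/(2*d)) = (5 + d)/(2*d))
S(-5 + 4)*((4*s)*4) + T = ((5 + (-5 + 4))/(2*(-5 + 4)))*((4*(⅐))*4) + 36 = ((½)*(5 - 1)/(-1))*((4/7)*4) + 36 = ((½)*(-1)*4)*(16/7) + 36 = -2*16/7 + 36 = -32/7 + 36 = 220/7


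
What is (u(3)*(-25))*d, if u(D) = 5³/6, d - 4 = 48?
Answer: -81250/3 ≈ -27083.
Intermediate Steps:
d = 52 (d = 4 + 48 = 52)
u(D) = 125/6 (u(D) = 125*(⅙) = 125/6)
(u(3)*(-25))*d = ((125/6)*(-25))*52 = -3125/6*52 = -81250/3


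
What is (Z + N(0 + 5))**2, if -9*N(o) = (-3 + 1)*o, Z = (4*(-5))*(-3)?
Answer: 302500/81 ≈ 3734.6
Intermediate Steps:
Z = 60 (Z = -20*(-3) = 60)
N(o) = 2*o/9 (N(o) = -(-3 + 1)*o/9 = -(-2)*o/9 = 2*o/9)
(Z + N(0 + 5))**2 = (60 + 2*(0 + 5)/9)**2 = (60 + (2/9)*5)**2 = (60 + 10/9)**2 = (550/9)**2 = 302500/81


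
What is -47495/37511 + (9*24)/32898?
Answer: -259064689/205672813 ≈ -1.2596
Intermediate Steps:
-47495/37511 + (9*24)/32898 = -47495*1/37511 + 216*(1/32898) = -47495/37511 + 36/5483 = -259064689/205672813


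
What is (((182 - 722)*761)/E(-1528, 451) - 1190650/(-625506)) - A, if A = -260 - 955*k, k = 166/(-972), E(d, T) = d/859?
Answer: 1118288359603495/4838601663 ≈ 2.3112e+5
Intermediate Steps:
E(d, T) = d/859 (E(d, T) = d*(1/859) = d/859)
k = -83/486 (k = 166*(-1/972) = -83/486 ≈ -0.17078)
A = -47095/486 (A = -260 - 955*(-83/486) = -260 + 79265/486 = -47095/486 ≈ -96.903)
(((182 - 722)*761)/E(-1528, 451) - 1190650/(-625506)) - A = (((182 - 722)*761)/(((1/859)*(-1528))) - 1190650/(-625506)) - 1*(-47095/486) = ((-540*761)/(-1528/859) - 1190650*(-1/625506)) + 47095/486 = (-410940*(-859/1528) + 595325/312753) + 47095/486 = (88249365/382 + 595325/312753) + 47095/486 = 27600481065995/119471646 + 47095/486 = 1118288359603495/4838601663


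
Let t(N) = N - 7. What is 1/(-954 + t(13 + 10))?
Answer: -1/938 ≈ -0.0010661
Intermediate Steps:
t(N) = -7 + N
1/(-954 + t(13 + 10)) = 1/(-954 + (-7 + (13 + 10))) = 1/(-954 + (-7 + 23)) = 1/(-954 + 16) = 1/(-938) = -1/938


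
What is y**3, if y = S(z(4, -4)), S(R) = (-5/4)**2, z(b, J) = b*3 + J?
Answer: 15625/4096 ≈ 3.8147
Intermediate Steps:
z(b, J) = J + 3*b (z(b, J) = 3*b + J = J + 3*b)
S(R) = 25/16 (S(R) = (-5*1/4)**2 = (-5/4)**2 = 25/16)
y = 25/16 ≈ 1.5625
y**3 = (25/16)**3 = 15625/4096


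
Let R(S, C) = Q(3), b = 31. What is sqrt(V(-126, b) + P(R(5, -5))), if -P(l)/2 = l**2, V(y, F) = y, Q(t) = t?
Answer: 12*I ≈ 12.0*I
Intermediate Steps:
R(S, C) = 3
P(l) = -2*l**2
sqrt(V(-126, b) + P(R(5, -5))) = sqrt(-126 - 2*3**2) = sqrt(-126 - 2*9) = sqrt(-126 - 18) = sqrt(-144) = 12*I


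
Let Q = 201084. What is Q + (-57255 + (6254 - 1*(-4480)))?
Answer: 154563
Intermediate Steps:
Q + (-57255 + (6254 - 1*(-4480))) = 201084 + (-57255 + (6254 - 1*(-4480))) = 201084 + (-57255 + (6254 + 4480)) = 201084 + (-57255 + 10734) = 201084 - 46521 = 154563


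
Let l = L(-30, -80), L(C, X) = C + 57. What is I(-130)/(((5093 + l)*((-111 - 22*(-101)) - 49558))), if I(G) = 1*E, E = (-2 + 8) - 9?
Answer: 3/242928640 ≈ 1.2349e-8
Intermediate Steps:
E = -3 (E = 6 - 9 = -3)
L(C, X) = 57 + C
l = 27 (l = 57 - 30 = 27)
I(G) = -3 (I(G) = 1*(-3) = -3)
I(-130)/(((5093 + l)*((-111 - 22*(-101)) - 49558))) = -3*1/((5093 + 27)*((-111 - 22*(-101)) - 49558)) = -3*1/(5120*((-111 + 2222) - 49558)) = -3*1/(5120*(2111 - 49558)) = -3/(5120*(-47447)) = -3/(-242928640) = -3*(-1/242928640) = 3/242928640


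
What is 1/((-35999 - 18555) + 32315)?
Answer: -1/22239 ≈ -4.4966e-5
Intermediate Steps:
1/((-35999 - 18555) + 32315) = 1/(-54554 + 32315) = 1/(-22239) = -1/22239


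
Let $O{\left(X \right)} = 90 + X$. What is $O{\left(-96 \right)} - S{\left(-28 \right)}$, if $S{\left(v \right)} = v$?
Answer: $22$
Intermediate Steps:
$O{\left(-96 \right)} - S{\left(-28 \right)} = \left(90 - 96\right) - -28 = -6 + 28 = 22$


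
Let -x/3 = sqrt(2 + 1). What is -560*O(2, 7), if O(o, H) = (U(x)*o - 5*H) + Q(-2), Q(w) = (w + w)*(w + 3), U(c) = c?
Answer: 21840 + 3360*sqrt(3) ≈ 27660.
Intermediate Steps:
x = -3*sqrt(3) (x = -3*sqrt(2 + 1) = -3*sqrt(3) ≈ -5.1962)
Q(w) = 2*w*(3 + w) (Q(w) = (2*w)*(3 + w) = 2*w*(3 + w))
O(o, H) = -4 - 5*H - 3*o*sqrt(3) (O(o, H) = ((-3*sqrt(3))*o - 5*H) + 2*(-2)*(3 - 2) = (-3*o*sqrt(3) - 5*H) + 2*(-2)*1 = (-5*H - 3*o*sqrt(3)) - 4 = -4 - 5*H - 3*o*sqrt(3))
-560*O(2, 7) = -560*(-4 - 5*7 - 3*2*sqrt(3)) = -560*(-4 - 35 - 6*sqrt(3)) = -560*(-39 - 6*sqrt(3)) = 21840 + 3360*sqrt(3)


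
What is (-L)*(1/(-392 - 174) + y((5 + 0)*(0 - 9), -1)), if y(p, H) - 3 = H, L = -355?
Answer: 401505/566 ≈ 709.37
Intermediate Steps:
y(p, H) = 3 + H
(-L)*(1/(-392 - 174) + y((5 + 0)*(0 - 9), -1)) = (-1*(-355))*(1/(-392 - 174) + (3 - 1)) = 355*(1/(-566) + 2) = 355*(-1/566 + 2) = 355*(1131/566) = 401505/566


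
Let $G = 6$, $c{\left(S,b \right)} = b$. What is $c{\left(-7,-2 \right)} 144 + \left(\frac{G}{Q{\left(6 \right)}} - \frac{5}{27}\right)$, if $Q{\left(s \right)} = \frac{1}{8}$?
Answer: $- \frac{6485}{27} \approx -240.19$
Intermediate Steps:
$Q{\left(s \right)} = \frac{1}{8}$
$c{\left(-7,-2 \right)} 144 + \left(\frac{G}{Q{\left(6 \right)}} - \frac{5}{27}\right) = \left(-2\right) 144 + \left(6 \frac{1}{\frac{1}{8}} - \frac{5}{27}\right) = -288 + \left(6 \cdot 8 - \frac{5}{27}\right) = -288 + \left(48 - \frac{5}{27}\right) = -288 + \frac{1291}{27} = - \frac{6485}{27}$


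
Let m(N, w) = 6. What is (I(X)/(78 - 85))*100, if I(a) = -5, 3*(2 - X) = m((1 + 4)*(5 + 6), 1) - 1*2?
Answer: 500/7 ≈ 71.429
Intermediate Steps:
X = ⅔ (X = 2 - (6 - 1*2)/3 = 2 - (6 - 2)/3 = 2 - ⅓*4 = 2 - 4/3 = ⅔ ≈ 0.66667)
(I(X)/(78 - 85))*100 = (-5/(78 - 85))*100 = (-5/(-7))*100 = -⅐*(-5)*100 = (5/7)*100 = 500/7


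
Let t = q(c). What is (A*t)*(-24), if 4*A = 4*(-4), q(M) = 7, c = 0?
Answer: 672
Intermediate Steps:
t = 7
A = -4 (A = (4*(-4))/4 = (¼)*(-16) = -4)
(A*t)*(-24) = -4*7*(-24) = -28*(-24) = 672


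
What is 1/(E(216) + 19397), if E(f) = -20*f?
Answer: 1/15077 ≈ 6.6326e-5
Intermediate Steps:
1/(E(216) + 19397) = 1/(-20*216 + 19397) = 1/(-4320 + 19397) = 1/15077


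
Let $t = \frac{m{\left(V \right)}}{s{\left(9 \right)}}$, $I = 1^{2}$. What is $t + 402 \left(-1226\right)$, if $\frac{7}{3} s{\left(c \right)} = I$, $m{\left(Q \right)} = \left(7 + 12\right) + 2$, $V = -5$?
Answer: $-492803$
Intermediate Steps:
$m{\left(Q \right)} = 21$ ($m{\left(Q \right)} = 19 + 2 = 21$)
$I = 1$
$s{\left(c \right)} = \frac{3}{7}$ ($s{\left(c \right)} = \frac{3}{7} \cdot 1 = \frac{3}{7}$)
$t = 49$ ($t = \frac{21}{\frac{3}{7}} = 21 \cdot \frac{7}{3} = 49$)
$t + 402 \left(-1226\right) = 49 + 402 \left(-1226\right) = 49 - 492852 = -492803$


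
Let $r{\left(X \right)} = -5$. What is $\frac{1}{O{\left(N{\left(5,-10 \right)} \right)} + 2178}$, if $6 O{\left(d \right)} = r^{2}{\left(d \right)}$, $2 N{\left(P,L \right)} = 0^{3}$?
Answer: $\frac{6}{13093} \approx 0.00045826$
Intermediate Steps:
$N{\left(P,L \right)} = 0$ ($N{\left(P,L \right)} = \frac{0^{3}}{2} = \frac{1}{2} \cdot 0 = 0$)
$O{\left(d \right)} = \frac{25}{6}$ ($O{\left(d \right)} = \frac{\left(-5\right)^{2}}{6} = \frac{1}{6} \cdot 25 = \frac{25}{6}$)
$\frac{1}{O{\left(N{\left(5,-10 \right)} \right)} + 2178} = \frac{1}{\frac{25}{6} + 2178} = \frac{1}{\frac{13093}{6}} = \frac{6}{13093}$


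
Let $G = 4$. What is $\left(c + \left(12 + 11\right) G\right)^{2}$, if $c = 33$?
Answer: $15625$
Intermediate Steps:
$\left(c + \left(12 + 11\right) G\right)^{2} = \left(33 + \left(12 + 11\right) 4\right)^{2} = \left(33 + 23 \cdot 4\right)^{2} = \left(33 + 92\right)^{2} = 125^{2} = 15625$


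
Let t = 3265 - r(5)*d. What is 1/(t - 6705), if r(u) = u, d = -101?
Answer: -1/2935 ≈ -0.00034072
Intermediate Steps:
t = 3770 (t = 3265 - 5*(-101) = 3265 - 1*(-505) = 3265 + 505 = 3770)
1/(t - 6705) = 1/(3770 - 6705) = 1/(-2935) = -1/2935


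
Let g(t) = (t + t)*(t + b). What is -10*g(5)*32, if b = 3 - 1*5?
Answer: -9600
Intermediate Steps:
b = -2 (b = 3 - 5 = -2)
g(t) = 2*t*(-2 + t) (g(t) = (t + t)*(t - 2) = (2*t)*(-2 + t) = 2*t*(-2 + t))
-10*g(5)*32 = -20*5*(-2 + 5)*32 = -20*5*3*32 = -10*30*32 = -300*32 = -9600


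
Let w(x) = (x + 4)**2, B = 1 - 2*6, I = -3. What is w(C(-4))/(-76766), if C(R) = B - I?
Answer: -8/38383 ≈ -0.00020843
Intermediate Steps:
B = -11 (B = 1 - 12 = -11)
C(R) = -8 (C(R) = -11 - 1*(-3) = -11 + 3 = -8)
w(x) = (4 + x)**2
w(C(-4))/(-76766) = (4 - 8)**2/(-76766) = (-4)**2*(-1/76766) = 16*(-1/76766) = -8/38383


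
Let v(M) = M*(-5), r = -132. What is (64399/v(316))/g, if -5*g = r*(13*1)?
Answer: -64399/542256 ≈ -0.11876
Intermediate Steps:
v(M) = -5*M
g = 1716/5 (g = -(-132)*13*1/5 = -(-132)*13/5 = -⅕*(-1716) = 1716/5 ≈ 343.20)
(64399/v(316))/g = (64399/((-5*316)))/(1716/5) = (64399/(-1580))*(5/1716) = (64399*(-1/1580))*(5/1716) = -64399/1580*5/1716 = -64399/542256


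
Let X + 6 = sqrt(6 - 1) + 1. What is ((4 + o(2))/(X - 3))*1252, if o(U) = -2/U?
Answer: -30048/59 - 3756*sqrt(5)/59 ≈ -651.64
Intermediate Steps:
X = -5 + sqrt(5) (X = -6 + (sqrt(6 - 1) + 1) = -6 + (sqrt(5) + 1) = -6 + (1 + sqrt(5)) = -5 + sqrt(5) ≈ -2.7639)
((4 + o(2))/(X - 3))*1252 = ((4 - 2/2)/((-5 + sqrt(5)) - 3))*1252 = ((4 - 2*1/2)/(-8 + sqrt(5)))*1252 = ((4 - 1)/(-8 + sqrt(5)))*1252 = (3/(-8 + sqrt(5)))*1252 = 3756/(-8 + sqrt(5))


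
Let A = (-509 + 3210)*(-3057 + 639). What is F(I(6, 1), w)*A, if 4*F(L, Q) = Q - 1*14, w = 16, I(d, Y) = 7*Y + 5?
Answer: -3265509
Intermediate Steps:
I(d, Y) = 5 + 7*Y
F(L, Q) = -7/2 + Q/4 (F(L, Q) = (Q - 1*14)/4 = (Q - 14)/4 = (-14 + Q)/4 = -7/2 + Q/4)
A = -6531018 (A = 2701*(-2418) = -6531018)
F(I(6, 1), w)*A = (-7/2 + (1/4)*16)*(-6531018) = (-7/2 + 4)*(-6531018) = (1/2)*(-6531018) = -3265509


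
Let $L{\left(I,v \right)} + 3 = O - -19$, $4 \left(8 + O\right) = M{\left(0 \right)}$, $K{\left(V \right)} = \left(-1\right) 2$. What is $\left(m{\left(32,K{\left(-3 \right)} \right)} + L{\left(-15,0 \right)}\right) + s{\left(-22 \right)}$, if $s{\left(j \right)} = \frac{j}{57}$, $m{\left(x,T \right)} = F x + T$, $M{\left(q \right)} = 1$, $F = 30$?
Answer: $\frac{220217}{228} \approx 965.86$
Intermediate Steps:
$K{\left(V \right)} = -2$
$O = - \frac{31}{4}$ ($O = -8 + \frac{1}{4} \cdot 1 = -8 + \frac{1}{4} = - \frac{31}{4} \approx -7.75$)
$m{\left(x,T \right)} = T + 30 x$ ($m{\left(x,T \right)} = 30 x + T = T + 30 x$)
$L{\left(I,v \right)} = \frac{33}{4}$ ($L{\left(I,v \right)} = -3 - - \frac{45}{4} = -3 + \left(- \frac{31}{4} + 19\right) = -3 + \frac{45}{4} = \frac{33}{4}$)
$s{\left(j \right)} = \frac{j}{57}$ ($s{\left(j \right)} = j \frac{1}{57} = \frac{j}{57}$)
$\left(m{\left(32,K{\left(-3 \right)} \right)} + L{\left(-15,0 \right)}\right) + s{\left(-22 \right)} = \left(\left(-2 + 30 \cdot 32\right) + \frac{33}{4}\right) + \frac{1}{57} \left(-22\right) = \left(\left(-2 + 960\right) + \frac{33}{4}\right) - \frac{22}{57} = \left(958 + \frac{33}{4}\right) - \frac{22}{57} = \frac{3865}{4} - \frac{22}{57} = \frac{220217}{228}$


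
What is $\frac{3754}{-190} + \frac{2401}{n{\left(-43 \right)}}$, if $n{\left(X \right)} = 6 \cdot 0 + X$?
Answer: $- \frac{308806}{4085} \approx -75.595$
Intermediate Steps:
$n{\left(X \right)} = X$ ($n{\left(X \right)} = 0 + X = X$)
$\frac{3754}{-190} + \frac{2401}{n{\left(-43 \right)}} = \frac{3754}{-190} + \frac{2401}{-43} = 3754 \left(- \frac{1}{190}\right) + 2401 \left(- \frac{1}{43}\right) = - \frac{1877}{95} - \frac{2401}{43} = - \frac{308806}{4085}$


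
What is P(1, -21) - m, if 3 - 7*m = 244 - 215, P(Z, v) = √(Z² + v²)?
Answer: 26/7 + √442 ≈ 24.738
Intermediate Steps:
m = -26/7 (m = 3/7 - (244 - 215)/7 = 3/7 - ⅐*29 = 3/7 - 29/7 = -26/7 ≈ -3.7143)
P(1, -21) - m = √(1² + (-21)²) - 1*(-26/7) = √(1 + 441) + 26/7 = √442 + 26/7 = 26/7 + √442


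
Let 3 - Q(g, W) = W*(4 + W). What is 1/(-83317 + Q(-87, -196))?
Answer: -1/120946 ≈ -8.2682e-6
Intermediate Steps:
Q(g, W) = 3 - W*(4 + W)
1/(-83317 + Q(-87, -196)) = 1/(-83317 + (3 - 1*(-196)² - 4*(-196))) = 1/(-83317 + (3 - 1*38416 + 784)) = 1/(-83317 + (3 - 38416 + 784)) = 1/(-83317 - 37629) = 1/(-120946) = -1/120946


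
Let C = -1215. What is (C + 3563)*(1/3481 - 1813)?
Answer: -14818350096/3481 ≈ -4.2569e+6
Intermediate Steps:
(C + 3563)*(1/3481 - 1813) = (-1215 + 3563)*(1/3481 - 1813) = 2348*(1/3481 - 1813) = 2348*(-6311052/3481) = -14818350096/3481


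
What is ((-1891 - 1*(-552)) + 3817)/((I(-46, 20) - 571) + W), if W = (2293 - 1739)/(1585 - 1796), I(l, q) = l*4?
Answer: -74694/22837 ≈ -3.2707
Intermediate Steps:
I(l, q) = 4*l
W = -554/211 (W = 554/(-211) = 554*(-1/211) = -554/211 ≈ -2.6256)
((-1891 - 1*(-552)) + 3817)/((I(-46, 20) - 571) + W) = ((-1891 - 1*(-552)) + 3817)/((4*(-46) - 571) - 554/211) = ((-1891 + 552) + 3817)/((-184 - 571) - 554/211) = (-1339 + 3817)/(-755 - 554/211) = 2478/(-159859/211) = 2478*(-211/159859) = -74694/22837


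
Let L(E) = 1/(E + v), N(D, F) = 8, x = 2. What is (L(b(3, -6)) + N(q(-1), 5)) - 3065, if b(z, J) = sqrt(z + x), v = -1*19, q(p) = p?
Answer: -1088311/356 - sqrt(5)/356 ≈ -3057.1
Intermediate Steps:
v = -19
b(z, J) = sqrt(2 + z) (b(z, J) = sqrt(z + 2) = sqrt(2 + z))
L(E) = 1/(-19 + E) (L(E) = 1/(E - 19) = 1/(-19 + E))
(L(b(3, -6)) + N(q(-1), 5)) - 3065 = (1/(-19 + sqrt(2 + 3)) + 8) - 3065 = (1/(-19 + sqrt(5)) + 8) - 3065 = (8 + 1/(-19 + sqrt(5))) - 3065 = -3057 + 1/(-19 + sqrt(5))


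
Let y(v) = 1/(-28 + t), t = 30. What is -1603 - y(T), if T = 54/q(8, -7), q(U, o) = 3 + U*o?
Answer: -3207/2 ≈ -1603.5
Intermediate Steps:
T = -54/53 (T = 54/(3 + 8*(-7)) = 54/(3 - 56) = 54/(-53) = 54*(-1/53) = -54/53 ≈ -1.0189)
y(v) = 1/2 (y(v) = 1/(-28 + 30) = 1/2)
-1603 - y(T) = -1603 - 1*1/2 = -1603 - 1/2 = -3207/2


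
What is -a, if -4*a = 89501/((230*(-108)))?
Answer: -89501/99360 ≈ -0.90077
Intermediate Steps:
a = 89501/99360 (a = -89501/(4*(230*(-108))) = -89501/(4*(-24840)) = -89501*(-1)/(4*24840) = -¼*(-89501/24840) = 89501/99360 ≈ 0.90077)
-a = -1*89501/99360 = -89501/99360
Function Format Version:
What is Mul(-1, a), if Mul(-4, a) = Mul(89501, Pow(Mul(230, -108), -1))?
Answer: Rational(-89501, 99360) ≈ -0.90077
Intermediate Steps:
a = Rational(89501, 99360) (a = Mul(Rational(-1, 4), Mul(89501, Pow(Mul(230, -108), -1))) = Mul(Rational(-1, 4), Mul(89501, Pow(-24840, -1))) = Mul(Rational(-1, 4), Mul(89501, Rational(-1, 24840))) = Mul(Rational(-1, 4), Rational(-89501, 24840)) = Rational(89501, 99360) ≈ 0.90077)
Mul(-1, a) = Mul(-1, Rational(89501, 99360)) = Rational(-89501, 99360)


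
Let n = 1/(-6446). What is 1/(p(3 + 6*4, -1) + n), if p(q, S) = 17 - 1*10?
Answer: 6446/45121 ≈ 0.14286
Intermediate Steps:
n = -1/6446 ≈ -0.00015514
p(q, S) = 7 (p(q, S) = 17 - 10 = 7)
1/(p(3 + 6*4, -1) + n) = 1/(7 - 1/6446) = 1/(45121/6446) = 6446/45121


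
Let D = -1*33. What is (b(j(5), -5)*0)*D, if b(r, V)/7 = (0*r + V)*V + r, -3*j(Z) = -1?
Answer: 0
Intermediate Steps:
j(Z) = ⅓ (j(Z) = -⅓*(-1) = ⅓)
D = -33
b(r, V) = 7*r + 7*V² (b(r, V) = 7*((0*r + V)*V + r) = 7*((0 + V)*V + r) = 7*(V*V + r) = 7*(V² + r) = 7*(r + V²) = 7*r + 7*V²)
(b(j(5), -5)*0)*D = ((7*(⅓) + 7*(-5)²)*0)*(-33) = ((7/3 + 7*25)*0)*(-33) = ((7/3 + 175)*0)*(-33) = ((532/3)*0)*(-33) = 0*(-33) = 0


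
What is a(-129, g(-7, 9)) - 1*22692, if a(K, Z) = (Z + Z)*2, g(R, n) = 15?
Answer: -22632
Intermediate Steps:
a(K, Z) = 4*Z (a(K, Z) = (2*Z)*2 = 4*Z)
a(-129, g(-7, 9)) - 1*22692 = 4*15 - 1*22692 = 60 - 22692 = -22632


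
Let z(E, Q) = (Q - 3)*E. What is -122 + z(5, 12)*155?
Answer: 6853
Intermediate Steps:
z(E, Q) = E*(-3 + Q) (z(E, Q) = (-3 + Q)*E = E*(-3 + Q))
-122 + z(5, 12)*155 = -122 + (5*(-3 + 12))*155 = -122 + (5*9)*155 = -122 + 45*155 = -122 + 6975 = 6853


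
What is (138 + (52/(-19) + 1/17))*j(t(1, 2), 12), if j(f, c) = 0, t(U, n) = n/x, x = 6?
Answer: 0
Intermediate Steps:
t(U, n) = n/6
(138 + (52/(-19) + 1/17))*j(t(1, 2), 12) = (138 + (52/(-19) + 1/17))*0 = (138 + (52*(-1/19) + 1*(1/17)))*0 = (138 + (-52/19 + 1/17))*0 = (138 - 865/323)*0 = (43709/323)*0 = 0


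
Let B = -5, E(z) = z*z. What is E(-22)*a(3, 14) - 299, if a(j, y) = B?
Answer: -2719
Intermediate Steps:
E(z) = z**2
a(j, y) = -5
E(-22)*a(3, 14) - 299 = (-22)**2*(-5) - 299 = 484*(-5) - 299 = -2420 - 299 = -2719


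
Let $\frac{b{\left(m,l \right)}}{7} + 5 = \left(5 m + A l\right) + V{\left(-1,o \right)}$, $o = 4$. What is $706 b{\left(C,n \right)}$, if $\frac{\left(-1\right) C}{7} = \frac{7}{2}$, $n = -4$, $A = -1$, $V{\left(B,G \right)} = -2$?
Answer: $-620221$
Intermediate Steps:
$C = - \frac{49}{2}$ ($C = - 7 \cdot \frac{7}{2} = - 7 \cdot 7 \cdot \frac{1}{2} = \left(-7\right) \frac{7}{2} = - \frac{49}{2} \approx -24.5$)
$b{\left(m,l \right)} = -49 - 7 l + 35 m$ ($b{\left(m,l \right)} = -35 + 7 \left(\left(5 m - l\right) - 2\right) = -35 + 7 \left(\left(- l + 5 m\right) - 2\right) = -35 + 7 \left(-2 - l + 5 m\right) = -35 - \left(14 - 35 m + 7 l\right) = -49 - 7 l + 35 m$)
$706 b{\left(C,n \right)} = 706 \left(-49 - -28 + 35 \left(- \frac{49}{2}\right)\right) = 706 \left(-49 + 28 - \frac{1715}{2}\right) = 706 \left(- \frac{1757}{2}\right) = -620221$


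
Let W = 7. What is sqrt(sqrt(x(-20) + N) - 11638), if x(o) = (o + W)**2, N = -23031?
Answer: sqrt(-11638 + I*sqrt(22862)) ≈ 0.7008 + 107.88*I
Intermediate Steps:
x(o) = (7 + o)**2 (x(o) = (o + 7)**2 = (7 + o)**2)
sqrt(sqrt(x(-20) + N) - 11638) = sqrt(sqrt((7 - 20)**2 - 23031) - 11638) = sqrt(sqrt((-13)**2 - 23031) - 11638) = sqrt(sqrt(169 - 23031) - 11638) = sqrt(sqrt(-22862) - 11638) = sqrt(I*sqrt(22862) - 11638) = sqrt(-11638 + I*sqrt(22862))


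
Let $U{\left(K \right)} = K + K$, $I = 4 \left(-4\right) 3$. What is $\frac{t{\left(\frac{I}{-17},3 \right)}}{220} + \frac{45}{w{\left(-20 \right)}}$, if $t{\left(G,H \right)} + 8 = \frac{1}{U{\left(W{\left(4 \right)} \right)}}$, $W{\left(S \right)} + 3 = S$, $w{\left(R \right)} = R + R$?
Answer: $- \frac{51}{44} \approx -1.1591$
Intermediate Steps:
$w{\left(R \right)} = 2 R$
$W{\left(S \right)} = -3 + S$
$I = -48$ ($I = \left(-16\right) 3 = -48$)
$U{\left(K \right)} = 2 K$
$t{\left(G,H \right)} = - \frac{15}{2}$ ($t{\left(G,H \right)} = -8 + \frac{1}{2 \left(-3 + 4\right)} = -8 + \frac{1}{2 \cdot 1} = -8 + \frac{1}{2} = - \frac{15}{2}$)
$\frac{t{\left(\frac{I}{-17},3 \right)}}{220} + \frac{45}{w{\left(-20 \right)}} = - \frac{15}{2 \cdot 220} + \frac{45}{2 \left(-20\right)} = \left(- \frac{15}{2}\right) \frac{1}{220} + \frac{45}{-40} = - \frac{3}{88} + 45 \left(- \frac{1}{40}\right) = - \frac{3}{88} - \frac{9}{8} = - \frac{51}{44}$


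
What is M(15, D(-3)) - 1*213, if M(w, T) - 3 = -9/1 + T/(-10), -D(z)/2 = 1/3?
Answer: -3284/15 ≈ -218.93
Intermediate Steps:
D(z) = -⅔ (D(z) = -2/3 = -2*⅓ = -⅔)
M(w, T) = -6 - T/10 (M(w, T) = 3 + (-9/1 + T/(-10)) = 3 + (-9*1 + T*(-⅒)) = 3 + (-9 - T/10) = -6 - T/10)
M(15, D(-3)) - 1*213 = (-6 - ⅒*(-⅔)) - 1*213 = (-6 + 1/15) - 213 = -89/15 - 213 = -3284/15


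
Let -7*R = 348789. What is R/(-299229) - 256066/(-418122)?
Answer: 16242689668/20852371323 ≈ 0.77894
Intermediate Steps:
R = -49827 (R = -1/7*348789 = -49827)
R/(-299229) - 256066/(-418122) = -49827/(-299229) - 256066/(-418122) = -49827*(-1/299229) - 256066*(-1/418122) = 16609/99743 + 128033/209061 = 16242689668/20852371323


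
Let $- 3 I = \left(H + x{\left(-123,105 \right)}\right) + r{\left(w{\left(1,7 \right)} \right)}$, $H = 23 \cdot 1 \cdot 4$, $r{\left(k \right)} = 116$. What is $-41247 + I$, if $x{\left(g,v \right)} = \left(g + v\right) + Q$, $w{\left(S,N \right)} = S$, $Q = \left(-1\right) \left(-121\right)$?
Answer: $- \frac{124052}{3} \approx -41351.0$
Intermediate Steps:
$Q = 121$
$x{\left(g,v \right)} = 121 + g + v$ ($x{\left(g,v \right)} = \left(g + v\right) + 121 = 121 + g + v$)
$H = 92$ ($H = 23 \cdot 4 = 92$)
$I = - \frac{311}{3}$ ($I = - \frac{\left(92 + \left(121 - 123 + 105\right)\right) + 116}{3} = - \frac{\left(92 + 103\right) + 116}{3} = - \frac{195 + 116}{3} = \left(- \frac{1}{3}\right) 311 = - \frac{311}{3} \approx -103.67$)
$-41247 + I = -41247 - \frac{311}{3} = - \frac{124052}{3}$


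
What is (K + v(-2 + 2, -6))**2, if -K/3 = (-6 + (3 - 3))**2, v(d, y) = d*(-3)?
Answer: 11664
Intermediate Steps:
v(d, y) = -3*d
K = -108 (K = -3*(-6 + (3 - 3))**2 = -3*(-6 + 0)**2 = -3*(-6)**2 = -3*36 = -108)
(K + v(-2 + 2, -6))**2 = (-108 - 3*(-2 + 2))**2 = (-108 - 3*0)**2 = (-108 + 0)**2 = (-108)**2 = 11664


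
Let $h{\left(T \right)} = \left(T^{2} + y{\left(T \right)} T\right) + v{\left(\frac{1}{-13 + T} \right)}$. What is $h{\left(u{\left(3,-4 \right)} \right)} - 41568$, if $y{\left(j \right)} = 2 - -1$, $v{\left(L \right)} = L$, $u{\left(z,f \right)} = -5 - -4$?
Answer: $- \frac{581981}{14} \approx -41570.0$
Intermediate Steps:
$u{\left(z,f \right)} = -1$ ($u{\left(z,f \right)} = -5 + 4 = -1$)
$y{\left(j \right)} = 3$ ($y{\left(j \right)} = 2 + 1 = 3$)
$h{\left(T \right)} = T^{2} + \frac{1}{-13 + T} + 3 T$ ($h{\left(T \right)} = \left(T^{2} + 3 T\right) + \frac{1}{-13 + T} = T^{2} + \frac{1}{-13 + T} + 3 T$)
$h{\left(u{\left(3,-4 \right)} \right)} - 41568 = \frac{1 - \left(-13 - 1\right) \left(3 - 1\right)}{-13 - 1} - 41568 = \frac{1 - \left(-14\right) 2}{-14} - 41568 = - \frac{1 + 28}{14} - 41568 = \left(- \frac{1}{14}\right) 29 - 41568 = - \frac{29}{14} - 41568 = - \frac{581981}{14}$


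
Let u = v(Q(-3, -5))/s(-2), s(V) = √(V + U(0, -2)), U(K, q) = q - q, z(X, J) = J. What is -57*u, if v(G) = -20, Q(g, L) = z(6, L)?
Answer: -570*I*√2 ≈ -806.1*I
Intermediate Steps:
Q(g, L) = L
U(K, q) = 0
s(V) = √V (s(V) = √(V + 0) = √V)
u = 10*I*√2 (u = -20*(-I*√2/2) = -(-10)*I*√2 = 10*I*√2 ≈ 14.142*I)
-57*u = -570*I*√2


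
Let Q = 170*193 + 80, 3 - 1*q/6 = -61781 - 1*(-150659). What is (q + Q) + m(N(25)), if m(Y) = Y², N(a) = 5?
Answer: -500335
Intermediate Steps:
q = -533250 (q = 18 - 6*(-61781 - 1*(-150659)) = 18 - 6*(-61781 + 150659) = 18 - 6*88878 = 18 - 533268 = -533250)
Q = 32890 (Q = 32810 + 80 = 32890)
(q + Q) + m(N(25)) = (-533250 + 32890) + 5² = -500360 + 25 = -500335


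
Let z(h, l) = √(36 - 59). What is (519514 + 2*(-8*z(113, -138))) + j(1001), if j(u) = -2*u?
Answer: 517512 - 16*I*√23 ≈ 5.1751e+5 - 76.733*I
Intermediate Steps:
z(h, l) = I*√23 (z(h, l) = √(-23) = I*√23)
(519514 + 2*(-8*z(113, -138))) + j(1001) = (519514 + 2*(-8*I*√23)) - 2*1001 = (519514 + 2*(-8*I*√23)) - 2002 = (519514 - 16*I*√23) - 2002 = 517512 - 16*I*√23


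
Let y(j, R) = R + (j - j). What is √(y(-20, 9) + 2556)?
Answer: 3*√285 ≈ 50.646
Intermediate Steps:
y(j, R) = R (y(j, R) = R + 0 = R)
√(y(-20, 9) + 2556) = √(9 + 2556) = √2565 = 3*√285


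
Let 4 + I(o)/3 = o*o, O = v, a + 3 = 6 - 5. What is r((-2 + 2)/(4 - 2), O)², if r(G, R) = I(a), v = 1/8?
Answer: 0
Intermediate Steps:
v = ⅛ ≈ 0.12500
a = -2 (a = -3 + (6 - 5) = -3 + 1 = -2)
O = ⅛ ≈ 0.12500
I(o) = -12 + 3*o² (I(o) = -12 + 3*(o*o) = -12 + 3*o²)
r(G, R) = 0 (r(G, R) = -12 + 3*(-2)² = -12 + 3*4 = -12 + 12 = 0)
r((-2 + 2)/(4 - 2), O)² = 0² = 0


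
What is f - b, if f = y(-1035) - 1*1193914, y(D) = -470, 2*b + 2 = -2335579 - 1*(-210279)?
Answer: -131733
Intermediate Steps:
b = -1062651 (b = -1 + (-2335579 - 1*(-210279))/2 = -1 + (-2335579 + 210279)/2 = -1 + (½)*(-2125300) = -1 - 1062650 = -1062651)
f = -1194384 (f = -470 - 1*1193914 = -470 - 1193914 = -1194384)
f - b = -1194384 - 1*(-1062651) = -1194384 + 1062651 = -131733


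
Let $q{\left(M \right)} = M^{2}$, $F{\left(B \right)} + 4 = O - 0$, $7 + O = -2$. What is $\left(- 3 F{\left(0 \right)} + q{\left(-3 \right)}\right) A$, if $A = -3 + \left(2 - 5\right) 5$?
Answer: $-864$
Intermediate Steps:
$O = -9$ ($O = -7 - 2 = -9$)
$F{\left(B \right)} = -13$ ($F{\left(B \right)} = -4 - 9 = -13$)
$A = -18$ ($A = -3 + \left(2 - 5\right) 5 = -3 - 15 = -18$)
$\left(- 3 F{\left(0 \right)} + q{\left(-3 \right)}\right) A = \left(\left(-3\right) \left(-13\right) + \left(-3\right)^{2}\right) \left(-18\right) = \left(39 + 9\right) \left(-18\right) = 48 \left(-18\right) = -864$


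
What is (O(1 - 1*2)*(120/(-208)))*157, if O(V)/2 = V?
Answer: 2355/13 ≈ 181.15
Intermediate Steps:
O(V) = 2*V
(O(1 - 1*2)*(120/(-208)))*157 = ((2*(1 - 1*2))*(120/(-208)))*157 = ((2*(1 - 2))*(120*(-1/208)))*157 = ((2*(-1))*(-15/26))*157 = -2*(-15/26)*157 = (15/13)*157 = 2355/13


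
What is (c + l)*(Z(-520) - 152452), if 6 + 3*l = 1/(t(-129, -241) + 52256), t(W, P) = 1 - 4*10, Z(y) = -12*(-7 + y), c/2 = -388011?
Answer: 17764040912717744/156651 ≈ 1.1340e+11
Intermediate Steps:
c = -776022 (c = 2*(-388011) = -776022)
Z(y) = 84 - 12*y
t(W, P) = -39 (t(W, P) = 1 - 40 = -39)
l = -313301/156651 (l = -2 + 1/(3*(-39 + 52256)) = -2 + (⅓)/52217 = -2 + (⅓)*(1/52217) = -2 + 1/156651 = -313301/156651 ≈ -2.0000)
(c + l)*(Z(-520) - 152452) = (-776022 - 313301/156651)*((84 - 12*(-520)) - 152452) = -121564935623*((84 + 6240) - 152452)/156651 = -121564935623*(6324 - 152452)/156651 = -121564935623/156651*(-146128) = 17764040912717744/156651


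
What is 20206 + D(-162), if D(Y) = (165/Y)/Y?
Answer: 176762143/8748 ≈ 20206.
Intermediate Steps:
D(Y) = 165/Y²
20206 + D(-162) = 20206 + 165/(-162)² = 20206 + 165*(1/26244) = 20206 + 55/8748 = 176762143/8748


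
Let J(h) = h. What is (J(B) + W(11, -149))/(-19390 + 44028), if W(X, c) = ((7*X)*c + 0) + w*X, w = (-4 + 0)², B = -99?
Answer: -5698/12319 ≈ -0.46254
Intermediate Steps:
w = 16 (w = (-4)² = 16)
W(X, c) = 16*X + 7*X*c (W(X, c) = ((7*X)*c + 0) + 16*X = (7*X*c + 0) + 16*X = 7*X*c + 16*X = 16*X + 7*X*c)
(J(B) + W(11, -149))/(-19390 + 44028) = (-99 + 11*(16 + 7*(-149)))/(-19390 + 44028) = (-99 + 11*(16 - 1043))/24638 = (-99 + 11*(-1027))*(1/24638) = (-99 - 11297)*(1/24638) = -11396*1/24638 = -5698/12319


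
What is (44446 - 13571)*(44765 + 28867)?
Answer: 2273388000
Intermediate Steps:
(44446 - 13571)*(44765 + 28867) = 30875*73632 = 2273388000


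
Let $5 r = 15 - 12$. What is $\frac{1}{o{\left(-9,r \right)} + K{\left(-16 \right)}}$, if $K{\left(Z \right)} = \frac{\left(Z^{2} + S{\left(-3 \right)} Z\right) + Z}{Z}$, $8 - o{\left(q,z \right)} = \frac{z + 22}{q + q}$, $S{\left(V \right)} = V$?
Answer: $- \frac{90}{787} \approx -0.11436$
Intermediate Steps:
$r = \frac{3}{5}$ ($r = \frac{15 - 12}{5} = \frac{1}{5} \cdot 3 = \frac{3}{5} \approx 0.6$)
$o{\left(q,z \right)} = 8 - \frac{22 + z}{2 q}$ ($o{\left(q,z \right)} = 8 - \frac{z + 22}{q + q} = 8 - \frac{22 + z}{2 q}$)
$K{\left(Z \right)} = \frac{Z^{2} - 2 Z}{Z}$ ($K{\left(Z \right)} = \frac{\left(Z^{2} - 3 Z\right) + Z}{Z} = \frac{Z^{2} - 2 Z}{Z}$)
$\frac{1}{o{\left(-9,r \right)} + K{\left(-16 \right)}} = \frac{1}{\frac{-22 - \frac{3}{5} + 16 \left(-9\right)}{2 \left(-9\right)} - 18} = \frac{1}{\frac{1}{2} \left(- \frac{1}{9}\right) \left(-22 - \frac{3}{5} - 144\right) - 18} = \frac{1}{\frac{1}{2} \left(- \frac{1}{9}\right) \left(- \frac{833}{5}\right) - 18} = \frac{1}{\frac{833}{90} - 18} = \frac{1}{- \frac{787}{90}} = - \frac{90}{787}$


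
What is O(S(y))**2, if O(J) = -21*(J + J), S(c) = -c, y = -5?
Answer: 44100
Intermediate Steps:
O(J) = -42*J
O(S(y))**2 = (-(-42)*(-5))**2 = (-42*5)**2 = (-210)**2 = 44100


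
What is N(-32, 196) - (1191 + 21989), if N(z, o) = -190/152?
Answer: -92725/4 ≈ -23181.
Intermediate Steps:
N(z, o) = -5/4 (N(z, o) = -190*1/152 = -5/4)
N(-32, 196) - (1191 + 21989) = -5/4 - (1191 + 21989) = -5/4 - 1*23180 = -5/4 - 23180 = -92725/4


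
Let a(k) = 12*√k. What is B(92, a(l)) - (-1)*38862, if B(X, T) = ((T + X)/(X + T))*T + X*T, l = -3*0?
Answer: 38862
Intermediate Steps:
l = 0
B(X, T) = T + T*X (B(X, T) = ((T + X)/(T + X))*T + T*X = 1*T + T*X = T + T*X)
B(92, a(l)) - (-1)*38862 = (12*√0)*(1 + 92) - (-1)*38862 = (12*0)*93 - 1*(-38862) = 0*93 + 38862 = 0 + 38862 = 38862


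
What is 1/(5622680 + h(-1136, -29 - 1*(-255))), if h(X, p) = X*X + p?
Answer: 1/6913402 ≈ 1.4465e-7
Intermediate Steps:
h(X, p) = p + X² (h(X, p) = X² + p = p + X²)
1/(5622680 + h(-1136, -29 - 1*(-255))) = 1/(5622680 + ((-29 - 1*(-255)) + (-1136)²)) = 1/(5622680 + ((-29 + 255) + 1290496)) = 1/(5622680 + (226 + 1290496)) = 1/(5622680 + 1290722) = 1/6913402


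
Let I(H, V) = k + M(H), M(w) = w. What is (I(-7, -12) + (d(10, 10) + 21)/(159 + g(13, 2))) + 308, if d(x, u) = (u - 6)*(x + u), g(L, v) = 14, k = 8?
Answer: 53558/173 ≈ 309.58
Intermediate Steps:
d(x, u) = (-6 + u)*(u + x)
I(H, V) = 8 + H
(I(-7, -12) + (d(10, 10) + 21)/(159 + g(13, 2))) + 308 = ((8 - 7) + ((10² - 6*10 - 6*10 + 10*10) + 21)/(159 + 14)) + 308 = (1 + ((100 - 60 - 60 + 100) + 21)/173) + 308 = (1 + (80 + 21)*(1/173)) + 308 = (1 + 101*(1/173)) + 308 = (1 + 101/173) + 308 = 274/173 + 308 = 53558/173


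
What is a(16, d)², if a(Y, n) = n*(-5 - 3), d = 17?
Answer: 18496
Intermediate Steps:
a(Y, n) = -8*n (a(Y, n) = n*(-8) = -8*n)
a(16, d)² = (-8*17)² = (-136)² = 18496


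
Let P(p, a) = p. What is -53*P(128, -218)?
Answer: -6784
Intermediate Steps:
-53*P(128, -218) = -53*128 = -6784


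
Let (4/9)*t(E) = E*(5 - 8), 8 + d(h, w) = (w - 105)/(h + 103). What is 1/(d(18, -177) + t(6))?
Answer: -242/12301 ≈ -0.019673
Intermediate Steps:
d(h, w) = -8 + (-105 + w)/(103 + h) (d(h, w) = -8 + (w - 105)/(h + 103) = -8 + (-105 + w)/(103 + h))
t(E) = -27*E/4 (t(E) = 9*(E*(5 - 8))/4 = 9*(E*(-3))/4 = 9*(-3*E)/4 = -27*E/4)
1/(d(18, -177) + t(6)) = 1/((-929 - 177 - 8*18)/(103 + 18) - 27/4*6) = 1/((-929 - 177 - 144)/121 - 81/2) = 1/((1/121)*(-1250) - 81/2) = 1/(-1250/121 - 81/2) = 1/(-12301/242) = -242/12301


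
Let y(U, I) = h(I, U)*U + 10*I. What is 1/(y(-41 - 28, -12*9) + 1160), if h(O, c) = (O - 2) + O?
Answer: 1/15122 ≈ 6.6129e-5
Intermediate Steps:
h(O, c) = -2 + 2*O (h(O, c) = (-2 + O) + O = -2 + 2*O)
y(U, I) = 10*I + U*(-2 + 2*I) (y(U, I) = (-2 + 2*I)*U + 10*I = U*(-2 + 2*I) + 10*I = 10*I + U*(-2 + 2*I))
1/(y(-41 - 28, -12*9) + 1160) = 1/((10*(-12*9) + 2*(-41 - 28)*(-1 - 12*9)) + 1160) = 1/((10*(-108) + 2*(-69)*(-1 - 108)) + 1160) = 1/((-1080 + 2*(-69)*(-109)) + 1160) = 1/((-1080 + 15042) + 1160) = 1/(13962 + 1160) = 1/15122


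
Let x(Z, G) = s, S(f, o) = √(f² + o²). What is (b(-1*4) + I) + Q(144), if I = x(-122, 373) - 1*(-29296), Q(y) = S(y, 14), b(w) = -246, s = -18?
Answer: 29032 + 2*√5233 ≈ 29177.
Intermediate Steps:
x(Z, G) = -18
Q(y) = √(196 + y²) (Q(y) = √(y² + 14²) = √(y² + 196) = √(196 + y²))
I = 29278 (I = -18 - 1*(-29296) = -18 + 29296 = 29278)
(b(-1*4) + I) + Q(144) = (-246 + 29278) + √(196 + 144²) = 29032 + √(196 + 20736) = 29032 + √20932 = 29032 + 2*√5233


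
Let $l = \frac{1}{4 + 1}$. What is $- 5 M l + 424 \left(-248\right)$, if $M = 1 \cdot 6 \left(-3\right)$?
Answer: $-105134$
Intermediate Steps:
$l = \frac{1}{5} \approx 0.2$
$M = -18$ ($M = 6 \left(-3\right) = -18$)
$- 5 M l + 424 \left(-248\right) = \left(-5\right) \left(-18\right) \frac{1}{5} + 424 \left(-248\right) = 90 \cdot \frac{1}{5} - 105152 = 18 - 105152 = -105134$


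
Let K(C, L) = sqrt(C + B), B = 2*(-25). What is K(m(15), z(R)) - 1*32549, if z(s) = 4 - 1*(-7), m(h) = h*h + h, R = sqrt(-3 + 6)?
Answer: -32549 + sqrt(190) ≈ -32535.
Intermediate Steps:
B = -50
R = sqrt(3) ≈ 1.7320
m(h) = h + h**2 (m(h) = h**2 + h = h + h**2)
z(s) = 11 (z(s) = 4 + 7 = 11)
K(C, L) = sqrt(-50 + C) (K(C, L) = sqrt(C - 50) = sqrt(-50 + C))
K(m(15), z(R)) - 1*32549 = sqrt(-50 + 15*(1 + 15)) - 1*32549 = sqrt(-50 + 15*16) - 32549 = sqrt(-50 + 240) - 32549 = sqrt(190) - 32549 = -32549 + sqrt(190)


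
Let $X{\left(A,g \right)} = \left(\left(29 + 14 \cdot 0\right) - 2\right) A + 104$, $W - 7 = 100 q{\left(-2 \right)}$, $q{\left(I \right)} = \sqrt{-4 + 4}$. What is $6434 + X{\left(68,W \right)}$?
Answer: $8374$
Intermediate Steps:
$q{\left(I \right)} = 0$ ($q{\left(I \right)} = \sqrt{0} = 0$)
$W = 7$ ($W = 7 + 100 \cdot 0 = 7 + 0 = 7$)
$X{\left(A,g \right)} = 104 + 27 A$ ($X{\left(A,g \right)} = \left(\left(29 + 0\right) - 2\right) A + 104 = \left(29 - 2\right) A + 104 = 27 A + 104 = 104 + 27 A$)
$6434 + X{\left(68,W \right)} = 6434 + \left(104 + 27 \cdot 68\right) = 6434 + \left(104 + 1836\right) = 6434 + 1940 = 8374$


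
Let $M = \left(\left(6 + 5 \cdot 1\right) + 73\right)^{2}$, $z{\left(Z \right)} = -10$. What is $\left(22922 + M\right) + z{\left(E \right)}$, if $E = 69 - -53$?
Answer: $29968$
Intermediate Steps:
$E = 122$ ($E = 69 + 53 = 122$)
$M = 7056$ ($M = \left(\left(6 + 5\right) + 73\right)^{2} = \left(11 + 73\right)^{2} = 84^{2} = 7056$)
$\left(22922 + M\right) + z{\left(E \right)} = \left(22922 + 7056\right) - 10 = 29978 - 10 = 29968$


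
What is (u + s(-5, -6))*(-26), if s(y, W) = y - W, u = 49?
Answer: -1300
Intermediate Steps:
(u + s(-5, -6))*(-26) = (49 + (-5 - 1*(-6)))*(-26) = (49 + (-5 + 6))*(-26) = (49 + 1)*(-26) = 50*(-26) = -1300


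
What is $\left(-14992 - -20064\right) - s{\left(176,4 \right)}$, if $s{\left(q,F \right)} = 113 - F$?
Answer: $4963$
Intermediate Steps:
$\left(-14992 - -20064\right) - s{\left(176,4 \right)} = \left(-14992 - -20064\right) - \left(113 - 4\right) = \left(-14992 + 20064\right) - \left(113 - 4\right) = 5072 - 109 = 4963$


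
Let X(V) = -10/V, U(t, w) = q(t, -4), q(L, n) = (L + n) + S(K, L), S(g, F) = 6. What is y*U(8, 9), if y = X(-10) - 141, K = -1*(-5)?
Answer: -1400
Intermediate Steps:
K = 5
q(L, n) = 6 + L + n (q(L, n) = (L + n) + 6 = 6 + L + n)
U(t, w) = 2 + t (U(t, w) = 6 + t - 4 = 2 + t)
y = -140 (y = -10/(-10) - 141 = -10*(-1/10) - 141 = 1 - 141 = -140)
y*U(8, 9) = -140*(2 + 8) = -140*10 = -1400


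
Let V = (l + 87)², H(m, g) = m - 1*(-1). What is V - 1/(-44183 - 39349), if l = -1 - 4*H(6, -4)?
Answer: 281001649/83532 ≈ 3364.0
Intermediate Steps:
H(m, g) = 1 + m (H(m, g) = m + 1 = 1 + m)
l = -29 (l = -1 - 4*(1 + 6) = -1 - 4*7 = -1 - 28 = -29)
V = 3364 (V = (-29 + 87)² = 58² = 3364)
V - 1/(-44183 - 39349) = 3364 - 1/(-44183 - 39349) = 3364 - 1/(-83532) = 3364 - 1*(-1/83532) = 3364 + 1/83532 = 281001649/83532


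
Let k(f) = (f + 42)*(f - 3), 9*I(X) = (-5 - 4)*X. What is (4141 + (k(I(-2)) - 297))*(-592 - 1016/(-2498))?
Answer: -2807820000/1249 ≈ -2.2481e+6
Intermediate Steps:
I(X) = -X (I(X) = ((-5 - 4)*X)/9 = (-9*X)/9 = -X)
k(f) = (-3 + f)*(42 + f) (k(f) = (42 + f)*(-3 + f) = (-3 + f)*(42 + f))
(4141 + (k(I(-2)) - 297))*(-592 - 1016/(-2498)) = (4141 + ((-126 + (-1*(-2))² + 39*(-1*(-2))) - 297))*(-592 - 1016/(-2498)) = (4141 + ((-126 + 2² + 39*2) - 297))*(-592 - 1016*(-1/2498)) = (4141 + ((-126 + 4 + 78) - 297))*(-592 + 508/1249) = (4141 + (-44 - 297))*(-738900/1249) = (4141 - 341)*(-738900/1249) = 3800*(-738900/1249) = -2807820000/1249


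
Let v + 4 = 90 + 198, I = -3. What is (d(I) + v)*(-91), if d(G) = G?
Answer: -25571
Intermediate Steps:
v = 284 (v = -4 + (90 + 198) = -4 + 288 = 284)
(d(I) + v)*(-91) = (-3 + 284)*(-91) = 281*(-91) = -25571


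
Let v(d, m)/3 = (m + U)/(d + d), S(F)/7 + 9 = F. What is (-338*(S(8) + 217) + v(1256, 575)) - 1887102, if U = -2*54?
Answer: -4918700583/2512 ≈ -1.9581e+6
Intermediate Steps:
U = -108
S(F) = -63 + 7*F
v(d, m) = 3*(-108 + m)/(2*d) (v(d, m) = 3*((m - 108)/(d + d)) = 3*((-108 + m)/((2*d))) = 3*((-108 + m)*(1/(2*d))) = 3*((-108 + m)/(2*d)) = 3*(-108 + m)/(2*d))
(-338*(S(8) + 217) + v(1256, 575)) - 1887102 = (-338*((-63 + 7*8) + 217) + (3/2)*(-108 + 575)/1256) - 1887102 = (-338*((-63 + 56) + 217) + (3/2)*(1/1256)*467) - 1887102 = (-338*(-7 + 217) + 1401/2512) - 1887102 = (-338*210 + 1401/2512) - 1887102 = (-70980 + 1401/2512) - 1887102 = -178300359/2512 - 1887102 = -4918700583/2512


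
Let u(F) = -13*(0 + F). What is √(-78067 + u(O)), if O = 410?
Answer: I*√83397 ≈ 288.79*I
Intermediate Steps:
u(F) = -13*F
√(-78067 + u(O)) = √(-78067 - 13*410) = √(-78067 - 5330) = √(-83397) = I*√83397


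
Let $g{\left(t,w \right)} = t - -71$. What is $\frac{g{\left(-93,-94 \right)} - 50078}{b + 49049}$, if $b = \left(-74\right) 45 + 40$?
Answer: $- \frac{16700}{15253} \approx -1.0949$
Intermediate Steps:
$g{\left(t,w \right)} = 71 + t$ ($g{\left(t,w \right)} = t + 71 = 71 + t$)
$b = -3290$ ($b = -3330 + 40 = -3290$)
$\frac{g{\left(-93,-94 \right)} - 50078}{b + 49049} = \frac{\left(71 - 93\right) - 50078}{-3290 + 49049} = \frac{-22 - 50078}{45759} = \left(-50100\right) \frac{1}{45759} = - \frac{16700}{15253}$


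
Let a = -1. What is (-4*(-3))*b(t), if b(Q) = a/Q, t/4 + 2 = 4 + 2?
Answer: -¾ ≈ -0.75000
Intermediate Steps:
t = 16 (t = -8 + 4*(4 + 2) = -8 + 4*6 = -8 + 24 = 16)
b(Q) = -1/Q
(-4*(-3))*b(t) = (-4*(-3))*(-1/16) = 12*(-1*1/16) = 12*(-1/16) = -¾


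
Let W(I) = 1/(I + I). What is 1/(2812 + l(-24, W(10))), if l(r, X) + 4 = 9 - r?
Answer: 1/2841 ≈ 0.00035199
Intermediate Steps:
W(I) = 1/(2*I)
l(r, X) = 5 - r (l(r, X) = -4 + (9 - r) = 5 - r)
1/(2812 + l(-24, W(10))) = 1/(2812 + (5 - 1*(-24))) = 1/(2812 + (5 + 24)) = 1/(2812 + 29) = 1/2841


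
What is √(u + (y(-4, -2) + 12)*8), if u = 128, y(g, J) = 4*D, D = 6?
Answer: 4*√26 ≈ 20.396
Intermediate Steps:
y(g, J) = 24 (y(g, J) = 4*6 = 24)
√(u + (y(-4, -2) + 12)*8) = √(128 + (24 + 12)*8) = √(128 + 36*8) = √(128 + 288) = √416 = 4*√26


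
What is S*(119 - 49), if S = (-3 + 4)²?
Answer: 70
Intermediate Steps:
S = 1 (S = 1² = 1)
S*(119 - 49) = 1*(119 - 49) = 1*70 = 70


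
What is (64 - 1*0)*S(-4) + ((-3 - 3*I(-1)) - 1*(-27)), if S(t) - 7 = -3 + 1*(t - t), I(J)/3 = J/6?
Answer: 563/2 ≈ 281.50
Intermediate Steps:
I(J) = J/2 (I(J) = 3*(J/6) = J/2)
S(t) = 4 (S(t) = 7 + (-3 + 1*(t - t)) = 7 + (-3 + 1*0) = 7 + (-3 + 0) = 7 - 3 = 4)
(64 - 1*0)*S(-4) + ((-3 - 3*I(-1)) - 1*(-27)) = (64 - 1*0)*4 + ((-3 - 3*(-1)/2) - 1*(-27)) = (64 + 0)*4 + ((-3 - 3*(-1/2)) + 27) = 64*4 + ((-3 + 3/2) + 27) = 256 + (-3/2 + 27) = 256 + 51/2 = 563/2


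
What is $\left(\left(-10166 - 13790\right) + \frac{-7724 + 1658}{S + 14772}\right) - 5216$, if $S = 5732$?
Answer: $- \frac{299074377}{10252} \approx -29172.0$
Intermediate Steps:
$\left(\left(-10166 - 13790\right) + \frac{-7724 + 1658}{S + 14772}\right) - 5216 = \left(\left(-10166 - 13790\right) + \frac{-7724 + 1658}{5732 + 14772}\right) - 5216 = \left(-23956 - \frac{6066}{20504}\right) - 5216 = \left(-23956 - \frac{3033}{10252}\right) - 5216 = - \frac{245599945}{10252} - 5216 = - \frac{299074377}{10252}$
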